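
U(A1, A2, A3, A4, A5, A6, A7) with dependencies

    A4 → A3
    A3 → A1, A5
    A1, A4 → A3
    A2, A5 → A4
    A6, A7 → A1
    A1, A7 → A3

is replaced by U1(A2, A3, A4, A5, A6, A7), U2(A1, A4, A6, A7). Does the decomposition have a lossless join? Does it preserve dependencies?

lossless but not dependency-preserving

Lossless test: (A4, A6, A7)⁺ = {A1, A3, A4, A5, A6, A7}, which contains all of one fragment — lossless.
Dependency preservation: the restricted closure of {A3} across the fragments never reaches {A1, A5}, so A3 → A1, A5 cannot be enforced without a join — not preserved.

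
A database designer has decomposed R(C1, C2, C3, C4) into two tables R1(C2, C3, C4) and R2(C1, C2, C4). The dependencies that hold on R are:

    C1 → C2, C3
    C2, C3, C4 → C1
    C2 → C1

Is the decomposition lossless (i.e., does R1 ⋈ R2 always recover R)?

Yes

Common attributes: R1 ∩ R2 = {C2, C4}.
Closure of {C2, C4}: C2 → C1 applies, adding C1; C1 → C2, C3 applies, adding C3. So (C2, C4)⁺ = {C1, C2, C3, C4}.
This closure contains every attribute of R1, so R1 ∩ R2 → R1. The join is lossless.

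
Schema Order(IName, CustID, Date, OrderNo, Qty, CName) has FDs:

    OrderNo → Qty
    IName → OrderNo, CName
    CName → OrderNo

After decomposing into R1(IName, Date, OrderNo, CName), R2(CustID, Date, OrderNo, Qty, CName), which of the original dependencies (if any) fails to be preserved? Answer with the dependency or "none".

OrderNo → Qty lies within R2.
IName → OrderNo, CName lies within R1.
CName → OrderNo lies within R1.
Every dependency is enforceable on the fragments, so the decomposition is dependency-preserving.

none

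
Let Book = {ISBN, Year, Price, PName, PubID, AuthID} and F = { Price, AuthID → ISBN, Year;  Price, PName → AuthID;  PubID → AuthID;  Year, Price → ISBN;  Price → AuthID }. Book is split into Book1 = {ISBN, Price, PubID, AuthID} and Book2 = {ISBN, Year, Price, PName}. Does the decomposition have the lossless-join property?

Common attributes: Book1 ∩ Book2 = {ISBN, Price}.
Closure of {ISBN, Price}: Price → AuthID applies, adding AuthID; Price, AuthID → ISBN, Year applies, adding Year. So (ISBN, Price)⁺ = {ISBN, Year, Price, AuthID}.
The closure contains neither all of Book1 = {ISBN, Price, PubID, AuthID} nor all of Book2 = {ISBN, Year, Price, PName}, so the common attributes are not a superkey of either fragment. The join is lossy.

No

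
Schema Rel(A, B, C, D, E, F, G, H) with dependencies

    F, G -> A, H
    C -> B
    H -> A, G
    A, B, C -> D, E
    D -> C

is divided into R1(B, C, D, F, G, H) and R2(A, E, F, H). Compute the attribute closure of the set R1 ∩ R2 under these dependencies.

A, F, G, H

R1 ∩ R2 = {F, H}.
H → A, G applies, adding A, G
Closure: {A, F, G, H}.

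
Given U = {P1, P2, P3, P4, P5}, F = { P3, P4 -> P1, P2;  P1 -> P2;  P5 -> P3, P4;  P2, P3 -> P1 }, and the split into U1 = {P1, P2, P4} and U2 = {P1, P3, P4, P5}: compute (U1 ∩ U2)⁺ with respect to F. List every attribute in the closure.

P1, P2, P4

U1 ∩ U2 = {P1, P4}.
P1 → P2 applies, adding P2
Closure: {P1, P2, P4}.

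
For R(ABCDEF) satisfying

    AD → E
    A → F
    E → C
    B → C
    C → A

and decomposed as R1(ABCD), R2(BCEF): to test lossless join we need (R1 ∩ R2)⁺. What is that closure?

ABCF

R1 ∩ R2 = {BC}.
C → A applies, adding A
A → F applies, adding F
Closure: {ABCF}.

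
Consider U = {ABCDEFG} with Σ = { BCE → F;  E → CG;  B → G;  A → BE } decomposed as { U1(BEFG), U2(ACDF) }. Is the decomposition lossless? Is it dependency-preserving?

lossy and not dependency-preserving

Lossless test: (F)⁺ = {F}, which is a superkey of neither fragment — lossy.
Dependency preservation: the restricted closure of {E} across the fragments never reaches {CG}, so E → CG cannot be enforced without a join — not preserved.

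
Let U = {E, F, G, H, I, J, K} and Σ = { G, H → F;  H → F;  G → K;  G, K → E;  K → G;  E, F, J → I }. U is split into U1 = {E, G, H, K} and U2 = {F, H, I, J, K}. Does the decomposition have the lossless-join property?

Common attributes: U1 ∩ U2 = {H, K}.
Closure of {H, K}: H → F applies, adding F; K → G applies, adding G; G, K → E applies, adding E. So (H, K)⁺ = {E, F, G, H, K}.
This closure contains every attribute of U1, so U1 ∩ U2 → U1. The join is lossless.

Yes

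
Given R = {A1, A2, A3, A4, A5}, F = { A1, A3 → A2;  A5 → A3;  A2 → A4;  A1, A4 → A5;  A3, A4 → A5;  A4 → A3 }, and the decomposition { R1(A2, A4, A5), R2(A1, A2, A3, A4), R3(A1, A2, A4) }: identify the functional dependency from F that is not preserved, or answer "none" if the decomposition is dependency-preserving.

Check A5 → A3: no single fragment contains all of {A3, A5}, and the restricted closure of {A5} across the fragments never reaches {A3}.
A1, A3 → A2 is preserved.
A2 → A4 is preserved.
A1, A4 → A5 is preserved.
A3, A4 → A5 is preserved.
A4 → A3 is preserved.

A5 → A3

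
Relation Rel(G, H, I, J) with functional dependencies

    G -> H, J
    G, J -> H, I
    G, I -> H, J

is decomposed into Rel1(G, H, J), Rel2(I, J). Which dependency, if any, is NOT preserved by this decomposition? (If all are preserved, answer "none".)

G, J -> H, I

Check G, J → H, I: no single fragment contains all of {G, H, I, J}, and the restricted closure of {G, J} across the fragments never reaches {H, I}.
G → H, J is preserved.
G, I → H, J is preserved.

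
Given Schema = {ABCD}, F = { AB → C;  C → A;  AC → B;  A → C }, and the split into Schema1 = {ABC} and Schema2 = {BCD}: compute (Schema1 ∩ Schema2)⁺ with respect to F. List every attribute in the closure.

Schema1 ∩ Schema2 = {BC}.
C → A applies, adding A
Closure: {ABC}.

ABC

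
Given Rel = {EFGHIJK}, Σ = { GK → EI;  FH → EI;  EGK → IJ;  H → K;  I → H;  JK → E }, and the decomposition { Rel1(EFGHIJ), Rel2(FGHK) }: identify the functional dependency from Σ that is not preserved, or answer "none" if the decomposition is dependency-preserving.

Check JK → E: no single fragment contains all of {EJK}, and the restricted closure of {JK} across the fragments never reaches {E}.
GK → EI is preserved.
FH → EI is preserved.
EGK → IJ is preserved.
H → K is preserved.
I → H is preserved.

JK → E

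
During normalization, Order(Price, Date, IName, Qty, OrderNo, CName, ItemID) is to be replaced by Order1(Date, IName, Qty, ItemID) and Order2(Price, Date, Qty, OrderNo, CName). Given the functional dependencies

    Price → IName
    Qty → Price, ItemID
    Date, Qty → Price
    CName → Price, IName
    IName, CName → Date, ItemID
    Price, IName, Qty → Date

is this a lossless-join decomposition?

Yes

Common attributes: Order1 ∩ Order2 = {Date, Qty}.
Closure of {Date, Qty}: Qty → Price, ItemID applies, adding Price, ItemID; Price → IName applies, adding IName. So (Date, Qty)⁺ = {Price, Date, IName, Qty, ItemID}.
This closure contains every attribute of Order1, so Order1 ∩ Order2 → Order1. The join is lossless.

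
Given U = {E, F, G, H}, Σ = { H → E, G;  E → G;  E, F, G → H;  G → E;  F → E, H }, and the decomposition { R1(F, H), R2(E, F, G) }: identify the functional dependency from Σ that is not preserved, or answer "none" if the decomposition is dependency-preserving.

H → E, G

Check H → E, G: no single fragment contains all of {E, G, H}, and the restricted closure of {H} across the fragments never reaches {E, G}.
E → G is preserved.
E, F, G → H is preserved.
G → E is preserved.
F → E, H is preserved.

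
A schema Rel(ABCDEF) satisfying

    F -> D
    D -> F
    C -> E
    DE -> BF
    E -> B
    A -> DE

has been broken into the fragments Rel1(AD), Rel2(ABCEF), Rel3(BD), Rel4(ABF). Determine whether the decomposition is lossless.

Chase test. Columns are ABCDEF; row i has aⱼ where attribute j ∈ Reli, else bᵢⱼ.
Initial tableau (one row per fragment):
  row 1: a1 b12 b13 a4 b15 b16
  row 2: a1 a2 a3 b24 a5 a6
  row 3: b31 a2 b33 a4 b35 b36
  row 4: a1 a2 b43 b44 b45 a6
Rows 2 and 4 agree on F; apply F→D and equate their D entries.
Rows 1 and 3 agree on D; apply D→F and equate their F entries.
Rows 1 and 2 agree on A; apply A→DE and equate their DE entries.
Rows 1 and 4 agree on A; apply A→DE and equate their DE entries.
Rows 1 and 2 agree on D; apply D→F and equate their F entries.
Rows 1 and 2 agree on DE; apply DE→BF and equate their BF entries.
Row 2 is now all distinguished symbols — the join is lossless.

Yes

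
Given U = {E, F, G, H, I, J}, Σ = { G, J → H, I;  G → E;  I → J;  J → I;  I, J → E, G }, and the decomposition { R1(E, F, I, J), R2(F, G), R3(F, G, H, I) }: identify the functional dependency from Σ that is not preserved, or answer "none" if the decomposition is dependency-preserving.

Check G → E: no single fragment contains all of {E, G}, and the restricted closure of {G} across the fragments never reaches {E}.
G, J → H, I is preserved.
I → J is preserved.
J → I is preserved.
I, J → E, G is preserved.

G → E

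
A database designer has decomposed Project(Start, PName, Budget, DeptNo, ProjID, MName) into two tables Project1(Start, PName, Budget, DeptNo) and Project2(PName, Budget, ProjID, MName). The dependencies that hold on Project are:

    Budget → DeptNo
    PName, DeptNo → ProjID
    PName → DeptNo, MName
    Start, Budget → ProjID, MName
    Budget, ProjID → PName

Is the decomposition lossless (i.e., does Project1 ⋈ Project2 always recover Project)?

Yes

Common attributes: Project1 ∩ Project2 = {PName, Budget}.
Closure of {PName, Budget}: Budget → DeptNo applies, adding DeptNo; PName, DeptNo → ProjID applies, adding ProjID; PName → DeptNo, MName applies, adding MName. So (PName, Budget)⁺ = {PName, Budget, DeptNo, ProjID, MName}.
This closure contains every attribute of Project2, so Project1 ∩ Project2 → Project2. The join is lossless.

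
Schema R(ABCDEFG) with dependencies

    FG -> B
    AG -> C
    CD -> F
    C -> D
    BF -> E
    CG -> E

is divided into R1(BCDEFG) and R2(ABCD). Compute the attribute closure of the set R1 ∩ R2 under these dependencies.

BCDEF

R1 ∩ R2 = {BCD}.
CD → F applies, adding F
BF → E applies, adding E
Closure: {BCDEF}.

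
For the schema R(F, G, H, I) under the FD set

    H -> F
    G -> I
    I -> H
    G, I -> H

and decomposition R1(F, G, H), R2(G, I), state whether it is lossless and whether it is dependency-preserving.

lossless but not dependency-preserving

Lossless test: (G)⁺ = {F, G, H, I}, which contains all of one fragment — lossless.
Dependency preservation: the restricted closure of {I} across the fragments never reaches {H}, so I → H cannot be enforced without a join — not preserved.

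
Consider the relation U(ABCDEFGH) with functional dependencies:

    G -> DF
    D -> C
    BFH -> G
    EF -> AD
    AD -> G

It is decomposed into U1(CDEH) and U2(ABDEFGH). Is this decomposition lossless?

Common attributes: U1 ∩ U2 = {DEH}.
Closure of {DEH}: D → C applies, adding C. So (DEH)⁺ = {CDEH}.
This closure contains every attribute of U1, so U1 ∩ U2 → U1. The join is lossless.

Yes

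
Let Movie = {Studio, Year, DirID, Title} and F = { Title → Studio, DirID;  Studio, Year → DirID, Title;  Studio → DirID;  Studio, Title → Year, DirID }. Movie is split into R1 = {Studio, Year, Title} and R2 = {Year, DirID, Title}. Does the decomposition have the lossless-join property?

Yes

Common attributes: R1 ∩ R2 = {Year, Title}.
Closure of {Year, Title}: Title → Studio, DirID applies, adding Studio, DirID. So (Year, Title)⁺ = {Studio, Year, DirID, Title}.
This closure contains every attribute of R1, so R1 ∩ R2 → R1. The join is lossless.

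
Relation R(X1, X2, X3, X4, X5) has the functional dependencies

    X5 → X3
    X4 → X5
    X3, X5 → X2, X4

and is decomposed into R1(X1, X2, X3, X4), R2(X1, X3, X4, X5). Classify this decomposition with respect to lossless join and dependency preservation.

lossless and dependency-preserving

Lossless test: (X1, X3, X4)⁺ = {X1, X2, X3, X4, X5}, which contains all of one fragment — lossless.
Dependency preservation: X3, X5 → X2, X4 is not contained in any single fragment, but the restricted closure of its left-hand side across the fragments still reaches the right-hand side; the remaining FDs each lie inside some fragment. All dependencies are preserved.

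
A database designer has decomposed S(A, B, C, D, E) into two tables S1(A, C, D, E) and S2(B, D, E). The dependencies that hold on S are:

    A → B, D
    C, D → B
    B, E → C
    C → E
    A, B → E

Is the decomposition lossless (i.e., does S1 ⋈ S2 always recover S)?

No

Common attributes: S1 ∩ S2 = {D, E}.
No dependency enlarges {D, E}, so (D, E)⁺ = {D, E}.
The closure contains neither all of S1 = {A, C, D, E} nor all of S2 = {B, D, E}, so the common attributes are not a superkey of either fragment. The join is lossy.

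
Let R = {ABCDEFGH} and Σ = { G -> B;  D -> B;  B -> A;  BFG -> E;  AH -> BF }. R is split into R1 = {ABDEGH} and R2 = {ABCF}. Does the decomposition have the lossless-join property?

Common attributes: R1 ∩ R2 = {AB}.
No dependency enlarges {AB}, so (AB)⁺ = {AB}.
The closure contains neither all of R1 = {ABDEGH} nor all of R2 = {ABCF}, so the common attributes are not a superkey of either fragment. The join is lossy.

No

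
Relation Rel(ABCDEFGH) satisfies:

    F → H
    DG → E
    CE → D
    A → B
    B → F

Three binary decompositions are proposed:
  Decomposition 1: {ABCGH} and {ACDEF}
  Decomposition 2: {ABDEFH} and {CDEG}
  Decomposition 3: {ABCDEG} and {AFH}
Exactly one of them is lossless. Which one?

Decomposition 3

Decomposition 1: common = {AC}, closure = {ABCFH} → lossy.
Decomposition 2: common = {DE}, closure = {DE} → lossy.
Decomposition 3: common = {A}, closure = {ABFH} → lossless.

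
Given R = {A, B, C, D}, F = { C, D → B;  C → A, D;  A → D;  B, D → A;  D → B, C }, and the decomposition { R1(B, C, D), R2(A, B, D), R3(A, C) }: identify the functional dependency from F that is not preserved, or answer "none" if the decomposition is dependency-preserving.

C, D → B lies within R1.
C → A, D: restricted closure across fragments reaches A, D.
A → D lies within R2.
B, D → A lies within R2.
D → B, C lies within R1.
Every dependency is enforceable on the fragments, so the decomposition is dependency-preserving.

none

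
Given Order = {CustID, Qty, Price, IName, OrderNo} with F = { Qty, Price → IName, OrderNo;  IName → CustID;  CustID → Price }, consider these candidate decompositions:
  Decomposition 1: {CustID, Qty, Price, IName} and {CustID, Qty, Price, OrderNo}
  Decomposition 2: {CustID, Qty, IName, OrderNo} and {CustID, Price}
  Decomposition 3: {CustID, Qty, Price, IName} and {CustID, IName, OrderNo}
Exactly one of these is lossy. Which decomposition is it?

Decomposition 3

Decomposition 1: common = {CustID, Qty, Price}, closure = {CustID, Qty, Price, IName, OrderNo} → lossless.
Decomposition 2: common = {CustID}, closure = {CustID, Price} → lossless.
Decomposition 3: common = {CustID, IName}, closure = {CustID, Price, IName} → lossy.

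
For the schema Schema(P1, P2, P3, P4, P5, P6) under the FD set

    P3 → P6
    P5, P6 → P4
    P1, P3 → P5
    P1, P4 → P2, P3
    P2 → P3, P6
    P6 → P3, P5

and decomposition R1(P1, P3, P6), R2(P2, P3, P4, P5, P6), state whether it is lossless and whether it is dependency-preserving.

Lossless test: (P3, P6)⁺ = {P3, P4, P5, P6}, which is a superkey of neither fragment — lossy.
Dependency preservation: the restricted closure of {P1, P4} across the fragments never reaches {P2, P3}, so P1, P4 → P2, P3 cannot be enforced without a join — not preserved.

lossy and not dependency-preserving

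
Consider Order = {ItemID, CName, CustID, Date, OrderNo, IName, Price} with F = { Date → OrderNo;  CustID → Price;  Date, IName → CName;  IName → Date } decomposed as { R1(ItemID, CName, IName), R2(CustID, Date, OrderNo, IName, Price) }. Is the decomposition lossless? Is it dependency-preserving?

Lossless test: (IName)⁺ = {CName, Date, OrderNo, IName}, which is a superkey of neither fragment — lossy.
Dependency preservation: Date, IName → CName is not contained in any single fragment, but the restricted closure of its left-hand side across the fragments still reaches the right-hand side; the remaining FDs each lie inside some fragment. All dependencies are preserved.

lossy but dependency-preserving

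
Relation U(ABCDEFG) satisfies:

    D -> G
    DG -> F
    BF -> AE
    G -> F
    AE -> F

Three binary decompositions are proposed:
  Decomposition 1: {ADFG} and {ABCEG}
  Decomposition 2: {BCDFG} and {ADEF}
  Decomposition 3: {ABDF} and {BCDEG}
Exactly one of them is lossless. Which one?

Decomposition 3

Decomposition 1: common = {AG}, closure = {AFG} → lossy.
Decomposition 2: common = {DF}, closure = {DFG} → lossy.
Decomposition 3: common = {BD}, closure = {ABDEFG} → lossless.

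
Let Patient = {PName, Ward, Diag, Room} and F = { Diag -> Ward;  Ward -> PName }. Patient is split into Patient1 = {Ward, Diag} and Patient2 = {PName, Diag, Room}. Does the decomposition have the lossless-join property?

Yes

Common attributes: Patient1 ∩ Patient2 = {Diag}.
Closure of {Diag}: Diag → Ward applies, adding Ward; Ward → PName applies, adding PName. So (Diag)⁺ = {PName, Ward, Diag}.
This closure contains every attribute of Patient1, so Patient1 ∩ Patient2 → Patient1. The join is lossless.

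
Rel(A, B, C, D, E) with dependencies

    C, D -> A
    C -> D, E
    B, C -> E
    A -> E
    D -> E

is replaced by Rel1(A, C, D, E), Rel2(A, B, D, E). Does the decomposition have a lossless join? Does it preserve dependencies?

Lossless test: (A, D, E)⁺ = {A, D, E}, which is a superkey of neither fragment — lossy.
Dependency preservation: B, C → E is not contained in any single fragment, but the restricted closure of its left-hand side across the fragments still reaches the right-hand side; the remaining FDs each lie inside some fragment. All dependencies are preserved.

lossy but dependency-preserving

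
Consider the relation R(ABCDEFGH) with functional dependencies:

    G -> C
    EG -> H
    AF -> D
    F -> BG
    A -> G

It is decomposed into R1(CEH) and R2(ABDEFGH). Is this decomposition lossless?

No

Common attributes: R1 ∩ R2 = {EH}.
No dependency enlarges {EH}, so (EH)⁺ = {EH}.
The closure contains neither all of R1 = {CEH} nor all of R2 = {ABDEFGH}, so the common attributes are not a superkey of either fragment. The join is lossy.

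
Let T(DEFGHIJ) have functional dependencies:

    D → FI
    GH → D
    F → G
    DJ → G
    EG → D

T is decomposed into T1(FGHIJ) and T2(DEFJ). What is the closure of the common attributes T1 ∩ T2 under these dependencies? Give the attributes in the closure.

T1 ∩ T2 = {FJ}.
F → G applies, adding G
Closure: {FGJ}.

FGJ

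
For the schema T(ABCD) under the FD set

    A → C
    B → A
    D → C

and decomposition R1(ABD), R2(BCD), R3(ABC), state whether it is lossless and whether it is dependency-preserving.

lossless and dependency-preserving

Lossless test (chase): Rows 1 and 3 agree on A; apply A→C and equate their C entries. Rows 1 and 2 agree on B; apply B→A and equate their A entries. Row 1 is now all distinguished symbols — the join is lossless.
Dependency preservation: every FD's attributes lie within a single fragment, so each can be enforced locally — preserved.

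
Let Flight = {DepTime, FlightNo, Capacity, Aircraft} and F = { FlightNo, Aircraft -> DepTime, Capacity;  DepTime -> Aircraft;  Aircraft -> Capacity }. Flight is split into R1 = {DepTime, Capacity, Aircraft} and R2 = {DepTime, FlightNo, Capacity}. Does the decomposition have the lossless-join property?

Common attributes: R1 ∩ R2 = {DepTime, Capacity}.
Closure of {DepTime, Capacity}: DepTime → Aircraft applies, adding Aircraft. So (DepTime, Capacity)⁺ = {DepTime, Capacity, Aircraft}.
This closure contains every attribute of R1, so R1 ∩ R2 → R1. The join is lossless.

Yes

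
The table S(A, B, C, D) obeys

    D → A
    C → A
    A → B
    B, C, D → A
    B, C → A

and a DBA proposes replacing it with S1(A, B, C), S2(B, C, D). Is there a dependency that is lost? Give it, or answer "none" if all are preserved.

D → A

Check D → A: no single fragment contains all of {A, D}, and the restricted closure of {D} across the fragments never reaches {A}.
C → A is preserved.
A → B is preserved.
B, C, D → A is preserved.
B, C → A is preserved.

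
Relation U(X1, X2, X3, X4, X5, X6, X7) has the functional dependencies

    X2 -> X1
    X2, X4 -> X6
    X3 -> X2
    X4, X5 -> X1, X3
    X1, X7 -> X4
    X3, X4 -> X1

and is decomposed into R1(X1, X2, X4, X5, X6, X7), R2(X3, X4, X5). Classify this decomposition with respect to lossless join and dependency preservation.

lossless but not dependency-preserving

Lossless test: (X4, X5)⁺ = {X1, X2, X3, X4, X5, X6}, which contains all of one fragment — lossless.
Dependency preservation: the restricted closure of {X3} across the fragments never reaches {X2}, so X3 → X2 cannot be enforced without a join — not preserved.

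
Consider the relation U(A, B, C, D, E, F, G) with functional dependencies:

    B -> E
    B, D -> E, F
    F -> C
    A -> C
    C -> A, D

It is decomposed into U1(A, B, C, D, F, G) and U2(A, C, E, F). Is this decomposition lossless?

No

Common attributes: U1 ∩ U2 = {A, C, F}.
Closure of {A, C, F}: C → A, D applies, adding D. So (A, C, F)⁺ = {A, C, D, F}.
The closure contains neither all of U1 = {A, B, C, D, F, G} nor all of U2 = {A, C, E, F}, so the common attributes are not a superkey of either fragment. The join is lossy.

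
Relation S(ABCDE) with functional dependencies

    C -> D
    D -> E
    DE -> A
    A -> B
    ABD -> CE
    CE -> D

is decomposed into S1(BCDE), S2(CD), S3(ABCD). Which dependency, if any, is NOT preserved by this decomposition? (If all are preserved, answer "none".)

none

C → D lies within S1.
D → E lies within S1.
DE → A: restricted closure across fragments reaches A.
A → B lies within S3.
ABD → CE: restricted closure across fragments reaches CE.
CE → D lies within S1.
Every dependency is enforceable on the fragments, so the decomposition is dependency-preserving.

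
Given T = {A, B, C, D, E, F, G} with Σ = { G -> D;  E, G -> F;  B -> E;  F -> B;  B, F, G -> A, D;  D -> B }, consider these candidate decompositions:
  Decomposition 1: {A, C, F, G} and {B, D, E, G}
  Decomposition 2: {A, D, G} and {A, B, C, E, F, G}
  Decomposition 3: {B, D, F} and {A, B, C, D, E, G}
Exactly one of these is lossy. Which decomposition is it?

Decomposition 3

Decomposition 1: common = {G}, closure = {A, B, D, E, F, G} → lossless.
Decomposition 2: common = {A, G}, closure = {A, B, D, E, F, G} → lossless.
Decomposition 3: common = {B, D}, closure = {B, D, E} → lossy.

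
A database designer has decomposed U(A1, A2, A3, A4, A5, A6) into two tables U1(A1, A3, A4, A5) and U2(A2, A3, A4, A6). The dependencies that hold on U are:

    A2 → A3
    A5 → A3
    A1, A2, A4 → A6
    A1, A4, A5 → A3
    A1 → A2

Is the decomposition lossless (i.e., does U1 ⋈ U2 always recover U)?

Common attributes: U1 ∩ U2 = {A3, A4}.
No dependency enlarges {A3, A4}, so (A3, A4)⁺ = {A3, A4}.
The closure contains neither all of U1 = {A1, A3, A4, A5} nor all of U2 = {A2, A3, A4, A6}, so the common attributes are not a superkey of either fragment. The join is lossy.

No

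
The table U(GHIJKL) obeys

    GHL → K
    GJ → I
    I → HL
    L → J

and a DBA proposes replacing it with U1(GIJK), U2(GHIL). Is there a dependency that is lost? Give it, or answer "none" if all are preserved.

Check L → J: no single fragment contains all of {JL}, and the restricted closure of {L} across the fragments never reaches {J}.
GHL → K is preserved.
GJ → I is preserved.
I → HL is preserved.

L → J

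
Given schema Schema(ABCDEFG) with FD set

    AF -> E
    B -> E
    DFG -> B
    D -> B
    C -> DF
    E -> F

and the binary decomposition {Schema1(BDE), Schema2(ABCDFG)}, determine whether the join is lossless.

Common attributes: Schema1 ∩ Schema2 = {BD}.
Closure of {BD}: B → E applies, adding E; E → F applies, adding F. So (BD)⁺ = {BDEF}.
This closure contains every attribute of Schema1, so Schema1 ∩ Schema2 → Schema1. The join is lossless.

Yes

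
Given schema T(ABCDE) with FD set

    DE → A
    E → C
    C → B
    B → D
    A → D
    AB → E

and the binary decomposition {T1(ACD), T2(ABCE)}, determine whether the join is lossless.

Common attributes: T1 ∩ T2 = {AC}.
Closure of {AC}: C → B applies, adding B; B → D applies, adding D; AB → E applies, adding E. So (AC)⁺ = {ABCDE}.
This closure contains every attribute of T1, so T1 ∩ T2 → T1. The join is lossless.

Yes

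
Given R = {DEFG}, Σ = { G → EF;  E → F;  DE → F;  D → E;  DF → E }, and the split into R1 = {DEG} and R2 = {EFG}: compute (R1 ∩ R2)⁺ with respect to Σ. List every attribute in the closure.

EFG

R1 ∩ R2 = {EG}.
G → EF applies, adding F
Closure: {EFG}.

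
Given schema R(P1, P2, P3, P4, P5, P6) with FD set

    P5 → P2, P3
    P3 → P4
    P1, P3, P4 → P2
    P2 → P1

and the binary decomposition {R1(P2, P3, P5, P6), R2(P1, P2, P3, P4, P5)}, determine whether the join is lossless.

Common attributes: R1 ∩ R2 = {P2, P3, P5}.
Closure of {P2, P3, P5}: P3 → P4 applies, adding P4; P2 → P1 applies, adding P1. So (P2, P3, P5)⁺ = {P1, P2, P3, P4, P5}.
This closure contains every attribute of R2, so R1 ∩ R2 → R2. The join is lossless.

Yes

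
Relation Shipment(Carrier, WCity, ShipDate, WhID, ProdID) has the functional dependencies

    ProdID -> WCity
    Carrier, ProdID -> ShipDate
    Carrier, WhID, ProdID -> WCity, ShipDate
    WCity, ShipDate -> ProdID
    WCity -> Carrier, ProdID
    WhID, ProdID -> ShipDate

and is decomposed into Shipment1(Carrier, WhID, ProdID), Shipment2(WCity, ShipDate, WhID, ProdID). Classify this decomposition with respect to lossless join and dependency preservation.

Lossless test: (WhID, ProdID)⁺ = {Carrier, WCity, ShipDate, WhID, ProdID}, which contains all of one fragment — lossless.
Dependency preservation: Carrier, ProdID → ShipDate; Carrier, WhID, ProdID → WCity, ShipDate; WCity → Carrier, ProdID are not contained in any single fragment, but the restricted closure of each left-hand side across the fragments still reaches the right-hand side; the remaining FDs each lie inside some fragment. All dependencies are preserved.

lossless and dependency-preserving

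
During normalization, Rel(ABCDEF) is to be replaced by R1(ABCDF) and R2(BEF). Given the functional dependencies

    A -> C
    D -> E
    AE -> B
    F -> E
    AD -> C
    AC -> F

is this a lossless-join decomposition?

Common attributes: R1 ∩ R2 = {BF}.
Closure of {BF}: F → E applies, adding E. So (BF)⁺ = {BEF}.
This closure contains every attribute of R2, so R1 ∩ R2 → R2. The join is lossless.

Yes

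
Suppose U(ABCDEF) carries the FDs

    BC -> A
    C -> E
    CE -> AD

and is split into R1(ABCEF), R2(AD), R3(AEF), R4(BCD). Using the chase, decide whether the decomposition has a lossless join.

Yes

Chase test. Columns are ABCDEF; row i has aⱼ where attribute j ∈ Ri, else bᵢⱼ.
Initial tableau (one row per fragment):
  row 1: a1 a2 a3 b14 a5 a6
  row 2: a1 b22 b23 a4 b25 b26
  row 3: a1 b32 b33 b34 a5 a6
  row 4: b41 a2 a3 a4 b45 b46
Rows 1 and 4 agree on BC; apply BC→A and equate their A entries.
Rows 1 and 4 agree on C; apply C→E and equate their E entries.
Rows 1 and 4 agree on CE; apply CE→AD and equate their AD entries.
Row 1 is now all distinguished symbols — the join is lossless.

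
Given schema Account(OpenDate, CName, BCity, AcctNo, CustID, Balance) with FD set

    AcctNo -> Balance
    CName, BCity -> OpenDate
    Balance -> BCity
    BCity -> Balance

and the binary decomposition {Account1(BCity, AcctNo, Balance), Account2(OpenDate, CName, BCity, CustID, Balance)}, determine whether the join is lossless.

Common attributes: Account1 ∩ Account2 = {BCity, Balance}.
No dependency enlarges {BCity, Balance}, so (BCity, Balance)⁺ = {BCity, Balance}.
The closure contains neither all of Account1 = {BCity, AcctNo, Balance} nor all of Account2 = {OpenDate, CName, BCity, CustID, Balance}, so the common attributes are not a superkey of either fragment. The join is lossy.

No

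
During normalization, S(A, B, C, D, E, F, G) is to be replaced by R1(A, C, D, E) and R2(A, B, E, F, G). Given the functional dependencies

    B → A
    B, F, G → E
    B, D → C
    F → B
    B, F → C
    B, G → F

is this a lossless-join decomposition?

No

Common attributes: R1 ∩ R2 = {A, E}.
No dependency enlarges {A, E}, so (A, E)⁺ = {A, E}.
The closure contains neither all of R1 = {A, C, D, E} nor all of R2 = {A, B, E, F, G}, so the common attributes are not a superkey of either fragment. The join is lossy.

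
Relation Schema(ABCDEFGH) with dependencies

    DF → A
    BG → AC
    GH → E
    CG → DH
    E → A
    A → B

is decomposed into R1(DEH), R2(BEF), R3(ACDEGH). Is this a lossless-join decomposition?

Chase test. Columns are ABCDEFGH; row i has aⱼ where attribute j ∈ Ri, else bᵢⱼ.
Initial tableau (one row per fragment):
  row 1: b11 b12 b13 a4 a5 b16 b17 a8
  row 2: b21 a2 b23 b24 a5 a6 b27 b28
  row 3: a1 b32 a3 a4 a5 b36 a7 a8
Rows 1 and 2 agree on E; apply E→A and equate their A entries.
Rows 1 and 3 agree on E; apply E→A and equate their A entries.
Rows 1 and 2 agree on A; apply A→B and equate their B entries.
Rows 1 and 3 agree on A; apply A→B and equate their B entries.
No row becomes fully distinguished — the join is lossy.

No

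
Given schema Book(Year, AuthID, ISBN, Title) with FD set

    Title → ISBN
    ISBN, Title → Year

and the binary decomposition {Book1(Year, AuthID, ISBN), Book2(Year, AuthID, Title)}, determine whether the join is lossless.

No

Common attributes: Book1 ∩ Book2 = {Year, AuthID}.
No dependency enlarges {Year, AuthID}, so (Year, AuthID)⁺ = {Year, AuthID}.
The closure contains neither all of Book1 = {Year, AuthID, ISBN} nor all of Book2 = {Year, AuthID, Title}, so the common attributes are not a superkey of either fragment. The join is lossy.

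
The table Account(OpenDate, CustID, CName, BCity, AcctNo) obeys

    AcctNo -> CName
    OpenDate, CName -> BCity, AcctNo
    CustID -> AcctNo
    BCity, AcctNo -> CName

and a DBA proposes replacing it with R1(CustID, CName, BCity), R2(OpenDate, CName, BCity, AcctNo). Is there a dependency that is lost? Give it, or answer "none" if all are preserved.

Check CustID → AcctNo: no single fragment contains all of {CustID, AcctNo}, and the restricted closure of {CustID} across the fragments never reaches {AcctNo}.
AcctNo → CName is preserved.
OpenDate, CName → BCity, AcctNo is preserved.
BCity, AcctNo → CName is preserved.

CustID -> AcctNo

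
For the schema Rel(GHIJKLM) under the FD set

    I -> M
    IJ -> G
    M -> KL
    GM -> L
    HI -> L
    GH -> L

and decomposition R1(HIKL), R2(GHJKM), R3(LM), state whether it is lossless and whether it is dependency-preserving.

Lossless test (chase): Rows 2 and 3 agree on M; apply M→KL and equate their KL entries. No row becomes fully distinguished — the join is lossy.
Dependency preservation: the restricted closure of {I} across the fragments never reaches {M}, so I → M cannot be enforced without a join — not preserved.

lossy and not dependency-preserving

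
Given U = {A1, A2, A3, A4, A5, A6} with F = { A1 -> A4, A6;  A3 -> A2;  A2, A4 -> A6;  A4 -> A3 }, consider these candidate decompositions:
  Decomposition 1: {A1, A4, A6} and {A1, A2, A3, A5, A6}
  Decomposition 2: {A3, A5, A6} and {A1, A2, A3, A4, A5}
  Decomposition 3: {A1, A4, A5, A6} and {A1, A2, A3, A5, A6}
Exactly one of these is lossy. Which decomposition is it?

Decomposition 1: common = {A1, A6}, closure = {A1, A2, A3, A4, A6} → lossless.
Decomposition 2: common = {A3, A5}, closure = {A2, A3, A5} → lossy.
Decomposition 3: common = {A1, A5, A6}, closure = {A1, A2, A3, A4, A5, A6} → lossless.

Decomposition 2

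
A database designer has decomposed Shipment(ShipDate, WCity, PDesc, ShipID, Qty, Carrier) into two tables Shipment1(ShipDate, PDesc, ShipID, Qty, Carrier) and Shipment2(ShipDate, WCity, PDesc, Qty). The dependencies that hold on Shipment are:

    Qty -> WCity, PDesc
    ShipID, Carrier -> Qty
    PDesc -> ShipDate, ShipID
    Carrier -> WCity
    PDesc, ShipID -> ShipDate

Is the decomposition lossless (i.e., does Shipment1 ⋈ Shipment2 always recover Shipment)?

Common attributes: Shipment1 ∩ Shipment2 = {ShipDate, PDesc, Qty}.
Closure of {ShipDate, PDesc, Qty}: Qty → WCity, PDesc applies, adding WCity; PDesc → ShipDate, ShipID applies, adding ShipID. So (ShipDate, PDesc, Qty)⁺ = {ShipDate, WCity, PDesc, ShipID, Qty}.
This closure contains every attribute of Shipment2, so Shipment1 ∩ Shipment2 → Shipment2. The join is lossless.

Yes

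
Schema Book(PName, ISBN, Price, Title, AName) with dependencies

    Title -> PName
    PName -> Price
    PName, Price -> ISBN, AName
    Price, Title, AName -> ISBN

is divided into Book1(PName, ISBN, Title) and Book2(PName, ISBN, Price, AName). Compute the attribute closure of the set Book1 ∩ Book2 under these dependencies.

Book1 ∩ Book2 = {PName, ISBN}.
PName → Price applies, adding Price
PName, Price → ISBN, AName applies, adding AName
Closure: {PName, ISBN, Price, AName}.

PName, ISBN, Price, AName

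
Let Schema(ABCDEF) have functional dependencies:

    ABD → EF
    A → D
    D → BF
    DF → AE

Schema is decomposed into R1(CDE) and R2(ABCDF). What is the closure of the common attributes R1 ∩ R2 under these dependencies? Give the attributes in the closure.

ABCDEF

R1 ∩ R2 = {CD}.
D → BF applies, adding BF
DF → AE applies, adding AE
Closure: {ABCDEF}.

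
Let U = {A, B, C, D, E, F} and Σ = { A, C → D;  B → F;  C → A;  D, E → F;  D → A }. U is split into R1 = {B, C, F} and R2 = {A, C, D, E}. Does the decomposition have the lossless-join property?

No

Common attributes: R1 ∩ R2 = {C}.
Closure of {C}: C → A applies, adding A; A, C → D applies, adding D. So (C)⁺ = {A, C, D}.
The closure contains neither all of R1 = {B, C, F} nor all of R2 = {A, C, D, E}, so the common attributes are not a superkey of either fragment. The join is lossy.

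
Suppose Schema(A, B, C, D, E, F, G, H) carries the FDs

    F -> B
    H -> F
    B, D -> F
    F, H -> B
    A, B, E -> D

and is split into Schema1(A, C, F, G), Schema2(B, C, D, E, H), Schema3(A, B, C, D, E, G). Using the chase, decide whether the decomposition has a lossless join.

No

Chase test. Columns are A, B, C, D, E, F, G, H; row i has aⱼ where attribute j ∈ Schemai, else bᵢⱼ.
Initial tableau (one row per fragment):
  row 1: a1 b12 a3 b14 b15 a6 a7 b18
  row 2: b21 a2 a3 a4 a5 b26 b27 a8
  row 3: a1 a2 a3 a4 a5 b36 a7 b38
Rows 2 and 3 agree on B, D; apply B, D→F and equate their F entries.
No row becomes fully distinguished — the join is lossy.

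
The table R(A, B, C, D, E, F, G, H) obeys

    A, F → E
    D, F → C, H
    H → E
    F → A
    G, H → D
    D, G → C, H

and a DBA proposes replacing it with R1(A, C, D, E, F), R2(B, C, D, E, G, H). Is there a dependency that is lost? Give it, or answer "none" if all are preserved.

D, F → C, H

Check D, F → C, H: no single fragment contains all of {C, D, F, H}, and the restricted closure of {D, F} across the fragments never reaches {C, H}.
A, F → E is preserved.
H → E is preserved.
F → A is preserved.
G, H → D is preserved.
D, G → C, H is preserved.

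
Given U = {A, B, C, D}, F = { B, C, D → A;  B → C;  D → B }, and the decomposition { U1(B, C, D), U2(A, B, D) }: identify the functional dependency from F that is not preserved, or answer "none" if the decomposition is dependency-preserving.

B, C, D → A: restricted closure across fragments reaches A.
B → C lies within U1.
D → B lies within U1.
Every dependency is enforceable on the fragments, so the decomposition is dependency-preserving.

none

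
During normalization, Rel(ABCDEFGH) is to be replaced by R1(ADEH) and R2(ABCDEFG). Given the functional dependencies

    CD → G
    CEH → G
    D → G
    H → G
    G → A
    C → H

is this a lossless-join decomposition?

No

Common attributes: R1 ∩ R2 = {ADE}.
Closure of {ADE}: D → G applies, adding G. So (ADE)⁺ = {ADEG}.
The closure contains neither all of R1 = {ADEH} nor all of R2 = {ABCDEFG}, so the common attributes are not a superkey of either fragment. The join is lossy.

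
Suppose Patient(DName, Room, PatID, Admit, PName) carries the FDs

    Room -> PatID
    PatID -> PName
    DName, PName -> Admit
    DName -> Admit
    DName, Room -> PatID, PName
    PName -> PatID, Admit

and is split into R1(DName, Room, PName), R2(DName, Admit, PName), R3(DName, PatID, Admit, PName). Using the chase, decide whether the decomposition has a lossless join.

Yes

Chase test. Columns are DName, Room, PatID, Admit, PName; row i has aⱼ where attribute j ∈ Ri, else bᵢⱼ.
Initial tableau (one row per fragment):
  row 1: a1 a2 b13 b14 a5
  row 2: a1 b22 b23 a4 a5
  row 3: a1 b32 a3 a4 a5
Rows 1 and 2 agree on DName, PName; apply DName, PName→Admit and equate their Admit entries.
Rows 1 and 2 agree on PName; apply PName→PatID, Admit and equate their PatID, Admit entries.
Rows 1 and 3 agree on PName; apply PName→PatID, Admit and equate their PatID, Admit entries.
Row 1 is now all distinguished symbols — the join is lossless.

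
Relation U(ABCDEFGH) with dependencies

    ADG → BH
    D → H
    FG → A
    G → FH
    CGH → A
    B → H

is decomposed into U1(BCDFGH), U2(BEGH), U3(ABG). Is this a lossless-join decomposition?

No

Chase test. Columns are ABCDEFGH; row i has aⱼ where attribute j ∈ Ui, else bᵢⱼ.
Initial tableau (one row per fragment):
  row 1: b11 a2 a3 a4 b15 a6 a7 a8
  row 2: b21 a2 b23 b24 a5 b26 a7 a8
  row 3: a1 a2 b33 b34 b35 b36 a7 b38
Rows 1 and 2 agree on G; apply G→FH and equate their FH entries.
Rows 1 and 3 agree on G; apply G→FH and equate their FH entries.
Rows 1 and 2 agree on FG; apply FG→A and equate their A entries.
Rows 1 and 3 agree on FG; apply FG→A and equate their A entries.
No row becomes fully distinguished — the join is lossy.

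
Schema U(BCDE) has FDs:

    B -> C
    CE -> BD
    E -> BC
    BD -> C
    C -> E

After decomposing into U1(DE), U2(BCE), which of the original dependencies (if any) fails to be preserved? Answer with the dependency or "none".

none

B → C lies within U2.
CE → BD: restricted closure across fragments reaches BD.
E → BC lies within U2.
BD → C: restricted closure across fragments reaches C.
C → E lies within U2.
Every dependency is enforceable on the fragments, so the decomposition is dependency-preserving.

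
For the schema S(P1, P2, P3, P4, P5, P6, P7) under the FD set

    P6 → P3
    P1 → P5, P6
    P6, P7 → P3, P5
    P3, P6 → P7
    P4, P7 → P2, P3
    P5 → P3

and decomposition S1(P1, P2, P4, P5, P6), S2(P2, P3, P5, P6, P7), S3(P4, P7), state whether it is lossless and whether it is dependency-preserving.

lossless but not dependency-preserving

Lossless test (chase): Rows 1 and 2 agree on P6; apply P6→P3 and equate their P3 entries. Rows 1 and 2 agree on P3, P6; apply P3, P6→P7 and equate their P7 entries. Rows 1 and 3 agree on P4, P7; apply P4, P7→P2, P3 and equate their P2, P3 entries. Row 1 is now all distinguished symbols — the join is lossless.
Dependency preservation: the restricted closure of {P4, P7} across the fragments never reaches {P2, P3}, so P4, P7 → P2, P3 cannot be enforced without a join — not preserved.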